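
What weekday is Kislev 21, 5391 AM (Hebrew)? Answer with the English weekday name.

Tuesday

This is JDN 2316735 (26 November 1630 Gregorian).
JDN 2316735 mod 7 = 1, and JDN 0 was a Monday, so this is a Tuesday.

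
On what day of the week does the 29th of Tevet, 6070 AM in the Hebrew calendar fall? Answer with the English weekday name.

Tuesday

Equivalently 1 February 2310 Gregorian, JDN 2564801.
JDN 2564801 mod 7 = 1, and JDN 0 was a Monday, so this is a Tuesday.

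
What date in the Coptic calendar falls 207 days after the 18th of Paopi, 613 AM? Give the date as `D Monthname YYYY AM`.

15 Pashons 613 AM

Counting 207 days forward from JDN 2048610 reaches JDN 2048817, which is 15 Pashons 613 AM.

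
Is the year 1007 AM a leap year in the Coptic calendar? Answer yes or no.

1007 mod 4 = 3; in the Coptic calendar a year is leap when year mod 4 = 3, so it is a leap year.

yes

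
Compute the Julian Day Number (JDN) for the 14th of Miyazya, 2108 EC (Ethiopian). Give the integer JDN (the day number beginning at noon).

Equivalently 23 April 2116 (Gregorian).
JDN 2451545 is 1 January 2000 CE (Gregorian); the target day is +42481 days from there, so JDN = 2494026.

2494026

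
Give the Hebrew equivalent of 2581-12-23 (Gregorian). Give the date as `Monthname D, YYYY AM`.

Both dates share Julian Day Number 2664108; in the Hebrew calendar that is 26 Kislev 6342 AM.

Kislev 26, 6342 AM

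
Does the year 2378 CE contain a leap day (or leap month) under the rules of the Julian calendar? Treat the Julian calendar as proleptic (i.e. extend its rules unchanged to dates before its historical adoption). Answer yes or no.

2378 mod 4 = 2, so it is a common year in the Julian calendar.

no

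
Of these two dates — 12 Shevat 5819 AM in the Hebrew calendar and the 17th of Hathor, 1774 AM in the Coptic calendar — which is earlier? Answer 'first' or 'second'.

Converting both to JDN: 2473120 vs 2472694; the smaller is the second.

second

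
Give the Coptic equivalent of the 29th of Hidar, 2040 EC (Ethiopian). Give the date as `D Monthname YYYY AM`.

The source date corresponds to 9 December 2047 in the Gregorian calendar (JDN 2469054).
That day falls on 29 Hathor 1764 AM in the Coptic calendar.

29 Hathor 1764 AM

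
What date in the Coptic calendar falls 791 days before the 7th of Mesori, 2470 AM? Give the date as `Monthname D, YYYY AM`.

Counting 791 days back from JDN 2727168 reaches JDN 2726377, which is Paoni 6, 2468 AM.

Paoni 6, 2468 AM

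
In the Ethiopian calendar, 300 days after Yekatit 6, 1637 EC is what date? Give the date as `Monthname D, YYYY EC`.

Tahsas 1, 1638 EC

Counting 300 days forward from JDN 2321925 reaches JDN 2322225, which is Tahsas 1, 1638 EC.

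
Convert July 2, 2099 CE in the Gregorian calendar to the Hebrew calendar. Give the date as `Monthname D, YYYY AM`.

Tammuz 14, 5859 AM

Julian Day Number of the source date = 2487887.
Converting JDN 2487887 to the Hebrew calendar gives 14 Tammuz 5859 AM.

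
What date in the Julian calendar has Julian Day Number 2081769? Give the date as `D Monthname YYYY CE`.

JDN 2081769 is 3 August 987 in the proleptic Gregorian calendar.
In the Julian calendar that day is 29 July 987 CE.

29 July 987 CE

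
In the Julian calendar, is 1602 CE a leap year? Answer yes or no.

1602 mod 4 = 2, so it is a common year in the Julian calendar.

no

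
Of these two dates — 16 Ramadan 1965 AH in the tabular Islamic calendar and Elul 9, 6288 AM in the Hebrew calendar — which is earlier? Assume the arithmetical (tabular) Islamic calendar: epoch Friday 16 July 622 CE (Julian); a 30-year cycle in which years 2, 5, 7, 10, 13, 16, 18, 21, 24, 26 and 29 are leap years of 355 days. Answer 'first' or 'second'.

First date → JDN 2644667; second date → JDN 2644631.
JDN 2644631 < JDN 2644667, so the second date is earlier.

second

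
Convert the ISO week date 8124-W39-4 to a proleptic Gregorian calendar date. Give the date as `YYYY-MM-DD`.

ISO week 1 of 8124 is the week containing the first Thursday of 8124.
Week 39, day 4 (Thursday) lands on 8124-09-28.

8124-09-28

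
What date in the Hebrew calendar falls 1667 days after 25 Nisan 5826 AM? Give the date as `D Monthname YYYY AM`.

9 Kislev 5831 AM

Counting 1667 days forward from JDN 2475761 reaches JDN 2477428, which is 9 Kislev 5831 AM.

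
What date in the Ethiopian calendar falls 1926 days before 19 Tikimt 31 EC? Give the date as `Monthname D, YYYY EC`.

The starting date is JDN 1735226; 1735226 − 1926 = 1733300.
JDN 1733300 corresponds to Hamle 14, 25 EC.

Hamle 14, 25 EC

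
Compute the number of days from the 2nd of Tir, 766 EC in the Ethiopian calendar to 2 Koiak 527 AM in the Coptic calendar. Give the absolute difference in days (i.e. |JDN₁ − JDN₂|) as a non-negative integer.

13484

JDN of the first date = 2003758.
JDN of the second date = 2017242.
|2017242 − 2003758| = 13484.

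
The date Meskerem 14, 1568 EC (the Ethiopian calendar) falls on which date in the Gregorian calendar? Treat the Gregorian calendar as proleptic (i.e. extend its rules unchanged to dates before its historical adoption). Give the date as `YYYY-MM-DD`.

Both dates share Julian Day Number 2296581; in the Gregorian calendar that is 22 September 1575 CE.

1575-09-22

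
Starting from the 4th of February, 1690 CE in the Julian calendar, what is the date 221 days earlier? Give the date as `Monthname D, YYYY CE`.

JDN of the 4th of February, 1690 CE = 2338365.
2338365 − 221 = 2338144.
JDN 2338144 in the Julian calendar is June 28, 1689 CE.

June 28, 1689 CE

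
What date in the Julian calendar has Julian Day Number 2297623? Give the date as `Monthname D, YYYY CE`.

JDN 2297623 is 30 July 1578 in the proleptic Gregorian calendar.
In the Julian calendar that day is July 20, 1578 CE.

July 20, 1578 CE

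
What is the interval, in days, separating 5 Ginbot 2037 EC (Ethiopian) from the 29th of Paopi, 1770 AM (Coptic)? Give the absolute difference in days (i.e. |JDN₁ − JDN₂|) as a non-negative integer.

First date → JDN 2468114; second date → JDN 2471215.
The interval is |2468114 − 2471215| = 3101 days.

3101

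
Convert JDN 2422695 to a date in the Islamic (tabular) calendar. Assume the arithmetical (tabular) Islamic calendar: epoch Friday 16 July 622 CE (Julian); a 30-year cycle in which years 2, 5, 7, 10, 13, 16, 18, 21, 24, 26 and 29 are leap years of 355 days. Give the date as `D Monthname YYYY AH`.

The Gregorian equivalent of JDN 2422695 is 5 January 1921.
In the tabular Islamic calendar that day is 24 Rabi' al-Thani 1339 AH.

24 Rabi' al-Thani 1339 AH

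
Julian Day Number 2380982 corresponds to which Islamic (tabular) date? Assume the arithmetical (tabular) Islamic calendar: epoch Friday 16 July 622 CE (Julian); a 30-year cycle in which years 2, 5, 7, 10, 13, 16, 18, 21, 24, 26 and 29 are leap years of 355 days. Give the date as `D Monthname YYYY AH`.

9 Sha'ban 1221 AH

JDN 2380982 is 22 October 1806 in the Gregorian calendar.
In the tabular Islamic calendar that day is 9 Sha'ban 1221 AH.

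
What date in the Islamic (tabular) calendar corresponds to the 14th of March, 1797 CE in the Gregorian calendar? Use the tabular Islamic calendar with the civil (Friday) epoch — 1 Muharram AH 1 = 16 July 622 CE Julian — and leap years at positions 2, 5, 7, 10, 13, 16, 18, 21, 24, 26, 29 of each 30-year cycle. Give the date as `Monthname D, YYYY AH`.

Julian Day Number of the source date = 2377474.
Converting JDN 2377474 to the tabular Islamic calendar gives 15 Ramadan 1211 AH.

Ramadan 15, 1211 AH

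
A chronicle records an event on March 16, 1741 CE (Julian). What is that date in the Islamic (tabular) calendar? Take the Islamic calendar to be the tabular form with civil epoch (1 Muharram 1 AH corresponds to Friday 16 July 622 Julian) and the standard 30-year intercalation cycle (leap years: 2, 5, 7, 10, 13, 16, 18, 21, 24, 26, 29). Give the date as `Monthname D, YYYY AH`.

Muharram 9, 1154 AH

Both dates share Julian Day Number 2357033; in the tabular Islamic calendar that is 9 Muharram 1154 AH.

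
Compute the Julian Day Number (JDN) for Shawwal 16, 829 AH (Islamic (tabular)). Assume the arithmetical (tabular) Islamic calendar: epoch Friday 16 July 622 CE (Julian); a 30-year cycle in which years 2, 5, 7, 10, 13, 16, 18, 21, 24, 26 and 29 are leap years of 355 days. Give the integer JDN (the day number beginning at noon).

In the proleptic Gregorian calendar the same day is 30 August 1426.
JDN 2451545 is 1 January 2000 CE (Gregorian); the target day is −209408 days from there, so JDN = 2242137.

2242137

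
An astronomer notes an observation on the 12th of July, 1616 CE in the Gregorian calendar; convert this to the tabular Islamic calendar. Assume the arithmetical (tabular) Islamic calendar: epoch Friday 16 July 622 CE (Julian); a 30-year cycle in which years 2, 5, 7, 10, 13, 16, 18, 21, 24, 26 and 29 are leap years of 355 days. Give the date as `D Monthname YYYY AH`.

27 Jumada al-Thani 1025 AH

Both dates share Julian Day Number 2311485; in the tabular Islamic calendar that is 27 Jumada al-Thani 1025 AH.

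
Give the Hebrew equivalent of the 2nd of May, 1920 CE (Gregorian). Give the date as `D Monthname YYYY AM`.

14 Iyar 5680 AM

Both dates share Julian Day Number 2422447; in the Hebrew calendar that is 14 Iyar 5680 AM.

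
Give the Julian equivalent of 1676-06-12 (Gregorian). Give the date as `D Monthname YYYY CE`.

2 June 1676 CE

At this point the Julian calendar is 10 days behind the Gregorian.
12 June 1676 Gregorian − 10 days → 2 June 1676 Julian.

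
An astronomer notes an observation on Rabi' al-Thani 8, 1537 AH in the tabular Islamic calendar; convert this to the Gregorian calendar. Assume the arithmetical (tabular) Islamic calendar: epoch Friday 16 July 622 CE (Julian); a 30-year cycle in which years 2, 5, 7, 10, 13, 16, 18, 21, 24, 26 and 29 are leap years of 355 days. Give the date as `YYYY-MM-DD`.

Both dates share Julian Day Number 2492843; in the Gregorian calendar that is 26 January 2113 CE.

2113-01-26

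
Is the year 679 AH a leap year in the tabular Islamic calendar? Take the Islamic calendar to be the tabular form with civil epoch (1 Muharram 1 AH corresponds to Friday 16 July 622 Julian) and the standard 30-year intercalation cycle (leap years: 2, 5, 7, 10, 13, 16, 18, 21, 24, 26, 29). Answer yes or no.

Year 679 AH is year 19 of its 30-year cycle; leap positions are 2, 5, 7, 10, 13, 16, 18, 21, 24, 26, 29, so it is a common year (354 days).

no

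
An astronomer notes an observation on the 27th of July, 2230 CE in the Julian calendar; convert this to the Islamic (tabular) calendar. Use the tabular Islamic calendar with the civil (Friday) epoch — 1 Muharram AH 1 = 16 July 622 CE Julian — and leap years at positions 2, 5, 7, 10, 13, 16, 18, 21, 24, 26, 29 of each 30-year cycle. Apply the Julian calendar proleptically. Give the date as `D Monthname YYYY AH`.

30 Jumada al-Awwal 1658 AH

The source date corresponds to 11 August 2230 in the Gregorian calendar (JDN 2535773).
That day falls on 30 Jumada al-Awwal 1658 AH in the tabular Islamic calendar.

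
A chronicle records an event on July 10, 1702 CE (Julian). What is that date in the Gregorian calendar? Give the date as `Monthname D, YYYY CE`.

At this point the Julian calendar is 11 days behind the Gregorian.
10 July 1702 Julian + 11 days → 21 July 1702 Gregorian.

July 21, 1702 CE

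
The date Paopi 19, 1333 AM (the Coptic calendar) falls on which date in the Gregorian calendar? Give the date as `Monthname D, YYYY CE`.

Both dates share Julian Day Number 2311591; in the Gregorian calendar that is 26 October 1616 CE.

October 26, 1616 CE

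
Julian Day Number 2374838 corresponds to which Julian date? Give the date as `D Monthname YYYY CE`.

14 December 1789 CE

The Gregorian equivalent of JDN 2374838 is 25 December 1789.
In the Julian calendar that day is 14 December 1789 CE.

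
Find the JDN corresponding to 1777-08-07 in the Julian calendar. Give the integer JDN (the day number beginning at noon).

Equivalently 18 August 1777 (Gregorian).
JDN 2299161 is 15 October 1582 CE (Gregorian); the target day is +71165 days from there, so JDN = 2370326.

2370326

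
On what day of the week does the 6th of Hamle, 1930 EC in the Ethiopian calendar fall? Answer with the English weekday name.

Equivalently 13 July 1938 Gregorian, JDN 2429093.
2429093 ≡ 2 (mod 7); counting from Monday = 0 gives Wednesday.

Wednesday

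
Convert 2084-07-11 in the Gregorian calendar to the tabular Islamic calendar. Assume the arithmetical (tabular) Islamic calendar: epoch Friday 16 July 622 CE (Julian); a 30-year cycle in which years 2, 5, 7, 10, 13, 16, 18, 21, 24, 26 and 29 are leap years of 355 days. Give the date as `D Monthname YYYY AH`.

Both dates share Julian Day Number 2482418; in the tabular Islamic calendar that is 8 Dhu al-Qa'dah 1507 AH.

8 Dhu al-Qa'dah 1507 AH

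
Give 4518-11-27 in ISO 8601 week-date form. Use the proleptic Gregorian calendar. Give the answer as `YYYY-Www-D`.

4518-W47-7

The weekday is Sunday (ISO weekday 7).
That Sunday belongs to ISO week 47 of ISO year 4518.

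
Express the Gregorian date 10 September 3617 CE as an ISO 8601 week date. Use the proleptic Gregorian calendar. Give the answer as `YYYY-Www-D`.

The weekday is Sunday (ISO weekday 7).
That Sunday belongs to ISO week 36 of ISO year 3617.

3617-W36-7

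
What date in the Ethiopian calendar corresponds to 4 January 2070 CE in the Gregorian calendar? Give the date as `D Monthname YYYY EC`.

26 Tahsas 2062 EC

Julian Day Number of the source date = 2477116.
Converting JDN 2477116 to the Ethiopian calendar gives 26 Tahsas 2062 EC.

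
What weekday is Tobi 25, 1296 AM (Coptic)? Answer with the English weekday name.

In the proleptic Gregorian calendar this is 31 January 1580 (JDN 2298173).
2298173 ≡ 3 (mod 7); counting from Monday = 0 gives Thursday.

Thursday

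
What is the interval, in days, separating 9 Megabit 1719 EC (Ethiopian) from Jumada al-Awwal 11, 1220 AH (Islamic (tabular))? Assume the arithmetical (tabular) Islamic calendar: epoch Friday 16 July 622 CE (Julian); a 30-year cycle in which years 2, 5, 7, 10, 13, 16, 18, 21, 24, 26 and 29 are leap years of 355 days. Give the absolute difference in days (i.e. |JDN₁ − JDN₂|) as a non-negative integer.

JDN of the first date = 2351908.
JDN of the second date = 2380541.
|2380541 − 2351908| = 28633.

28633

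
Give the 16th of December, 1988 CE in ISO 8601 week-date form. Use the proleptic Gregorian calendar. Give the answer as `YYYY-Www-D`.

1988-W50-5

The weekday is Friday (ISO weekday 5).
That Friday belongs to ISO week 50 of ISO year 1988.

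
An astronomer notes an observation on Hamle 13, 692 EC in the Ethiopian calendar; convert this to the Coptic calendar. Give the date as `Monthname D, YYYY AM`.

The source date corresponds to 11 July 700 in the proleptic Gregorian calendar (JDN 1976921).
That day falls on 13 Epip 416 AM in the Coptic calendar.

Epip 13, 416 AM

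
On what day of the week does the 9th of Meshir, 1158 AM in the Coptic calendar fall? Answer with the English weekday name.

Equivalently 12 February 1442 Gregorian, JDN 2247782.
2247782 ≡ 5 (mod 7); counting from Monday = 0 gives Saturday.

Saturday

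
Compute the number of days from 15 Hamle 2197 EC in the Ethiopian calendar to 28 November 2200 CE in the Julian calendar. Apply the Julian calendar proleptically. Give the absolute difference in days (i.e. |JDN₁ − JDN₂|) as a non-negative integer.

1684

First date → JDN 2526624; second date → JDN 2524940.
The interval is |2526624 − 2524940| = 1684 days.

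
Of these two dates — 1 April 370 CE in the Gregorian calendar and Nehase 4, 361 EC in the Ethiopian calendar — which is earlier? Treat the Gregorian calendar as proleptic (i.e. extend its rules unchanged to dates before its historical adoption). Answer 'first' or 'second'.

Converting both to JDN: 1856290 vs 1856044; the smaller is the second.

second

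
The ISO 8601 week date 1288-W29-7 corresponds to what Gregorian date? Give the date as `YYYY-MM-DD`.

ISO week 1 of 1288 is the week containing the first Thursday of 1288.
Week 29, day 7 (Sunday) lands on 1288-07-18.

1288-07-18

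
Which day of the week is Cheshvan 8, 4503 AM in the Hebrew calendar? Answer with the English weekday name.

Saturday

In the proleptic Gregorian calendar this is 17 October 742 (JDN 1992359).
JDN 1992359 mod 7 = 5, and JDN 0 was a Monday, so this is a Saturday.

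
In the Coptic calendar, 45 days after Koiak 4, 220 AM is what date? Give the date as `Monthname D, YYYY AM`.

Tobi 19, 220 AM

JDN of Koiak 4, 220 AM = 1905113.
1905113 + 45 = 1905158.
JDN 1905158 in the Coptic calendar is Tobi 19, 220 AM.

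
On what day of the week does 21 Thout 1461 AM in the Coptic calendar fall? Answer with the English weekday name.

Tuesday

This is JDN 2358315 (29 September 1744 Gregorian).
JDN 2358315 mod 7 = 1, and JDN 0 was a Monday, so this is a Tuesday.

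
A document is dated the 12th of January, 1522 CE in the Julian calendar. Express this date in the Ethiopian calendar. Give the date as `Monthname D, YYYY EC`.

Tir 17, 1514 EC

Both dates share Julian Day Number 2276980; in the Ethiopian calendar that is 17 Tir 1514 EC.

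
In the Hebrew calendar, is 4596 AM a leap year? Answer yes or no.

Hebrew year 4596 is year 17 of its 19-year Metonic cycle; leap years are at positions 3, 6, 8, 11, 14, 17, 19, so it is a leap year (13 months).

yes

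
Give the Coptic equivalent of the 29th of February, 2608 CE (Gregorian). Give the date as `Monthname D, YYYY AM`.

Both dates share Julian Day Number 2673671; in the Coptic calendar that is 16 Meshir 2324 AM.

Meshir 16, 2324 AM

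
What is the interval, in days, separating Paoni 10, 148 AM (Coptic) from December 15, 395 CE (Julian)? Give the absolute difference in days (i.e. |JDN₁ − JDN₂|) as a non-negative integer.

13321

First date → JDN 1879001; second date → JDN 1865680.
The interval is |1879001 − 1865680| = 13321 days.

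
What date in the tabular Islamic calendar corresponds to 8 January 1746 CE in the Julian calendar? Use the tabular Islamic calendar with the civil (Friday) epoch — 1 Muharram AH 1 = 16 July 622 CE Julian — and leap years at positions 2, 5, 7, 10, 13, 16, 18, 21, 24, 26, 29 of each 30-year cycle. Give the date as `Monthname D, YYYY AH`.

The source date corresponds to 19 January 1746 in the Gregorian calendar (JDN 2358792).
That day falls on 26 Dhu al-Hijjah 1158 AH in the tabular Islamic calendar.

Dhu al-Hijjah 26, 1158 AH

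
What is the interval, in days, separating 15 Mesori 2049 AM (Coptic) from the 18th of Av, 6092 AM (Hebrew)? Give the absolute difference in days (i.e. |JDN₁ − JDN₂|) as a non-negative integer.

378

First date → JDN 2573406; second date → JDN 2573028.
The interval is |2573406 − 2573028| = 378 days.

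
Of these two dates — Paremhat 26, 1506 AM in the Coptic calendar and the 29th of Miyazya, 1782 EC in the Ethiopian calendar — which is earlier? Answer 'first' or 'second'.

first

The two dates have Julian Day Numbers 2374936 and 2374969 respectively.
Since 2374936 < 2374969, the first date comes first.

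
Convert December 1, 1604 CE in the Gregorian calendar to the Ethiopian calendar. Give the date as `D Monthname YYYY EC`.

25 Hidar 1597 EC

Julian Day Number of the source date = 2307244.
Converting JDN 2307244 to the Ethiopian calendar gives 25 Hidar 1597 EC.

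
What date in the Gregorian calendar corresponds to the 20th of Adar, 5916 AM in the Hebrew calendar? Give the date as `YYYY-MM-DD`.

Both dates share Julian Day Number 2508595; in the Gregorian calendar that is 13 March 2156 CE.

2156-03-13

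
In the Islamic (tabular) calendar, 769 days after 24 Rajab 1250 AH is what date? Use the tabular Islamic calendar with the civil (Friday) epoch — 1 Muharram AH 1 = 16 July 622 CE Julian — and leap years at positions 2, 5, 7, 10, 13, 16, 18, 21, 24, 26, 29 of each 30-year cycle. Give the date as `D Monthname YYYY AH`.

JDN of 24 Rajab 1250 AH = 2391244.
2391244 + 769 = 2392013.
JDN 2392013 in the tabular Islamic calendar is 25 Ramadan 1252 AH.

25 Ramadan 1252 AH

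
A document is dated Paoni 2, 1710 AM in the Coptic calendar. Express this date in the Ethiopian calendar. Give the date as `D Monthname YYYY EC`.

Both dates share Julian Day Number 2449513; in the Ethiopian calendar that is 2 Sene 1986 EC.

2 Sene 1986 EC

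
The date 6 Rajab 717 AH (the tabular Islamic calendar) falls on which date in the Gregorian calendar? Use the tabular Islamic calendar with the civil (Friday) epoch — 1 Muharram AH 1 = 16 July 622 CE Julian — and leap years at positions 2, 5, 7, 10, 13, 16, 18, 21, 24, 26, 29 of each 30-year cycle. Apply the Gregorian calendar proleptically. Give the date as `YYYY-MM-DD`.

1317-09-22

Julian Day Number of the source date = 2202349.
Converting JDN 2202349 to the Gregorian calendar gives 22 September 1317 CE.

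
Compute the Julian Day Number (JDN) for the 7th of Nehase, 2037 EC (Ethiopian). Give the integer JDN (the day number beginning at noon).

2468206

In the Gregorian calendar the same day is 13 August 2045.
JDN 2299161 is 15 October 1582 CE (Gregorian); the target day is +169045 days from there, so JDN = 2468206.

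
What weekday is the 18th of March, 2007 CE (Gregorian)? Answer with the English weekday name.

Sunday

Since JDN mod 7 = 6 (0 = Monday), the day is Sunday.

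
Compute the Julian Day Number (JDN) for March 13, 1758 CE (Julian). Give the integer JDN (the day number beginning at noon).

2363239

In the Gregorian calendar the same day is 24 March 1758.
JDN 2299161 is 15 October 1582 CE (Gregorian); the target day is +64078 days from there, so JDN = 2363239.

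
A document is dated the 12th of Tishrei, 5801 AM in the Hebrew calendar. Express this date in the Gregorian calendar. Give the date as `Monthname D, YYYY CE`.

Both dates share Julian Day Number 2466417; in the Gregorian calendar that is 19 September 2040 CE.

September 19, 2040 CE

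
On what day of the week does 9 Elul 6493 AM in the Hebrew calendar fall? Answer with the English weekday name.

Equivalently 11 September 2733 Gregorian, JDN 2719521.
Since JDN mod 7 = 0 (0 = Monday), the day is Monday.

Monday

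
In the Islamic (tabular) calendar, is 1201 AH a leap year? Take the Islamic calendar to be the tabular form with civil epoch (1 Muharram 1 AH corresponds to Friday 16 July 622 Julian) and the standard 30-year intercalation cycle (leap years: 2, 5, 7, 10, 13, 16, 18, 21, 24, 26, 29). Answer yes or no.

Year 1201 AH is year 1 of its 30-year cycle; leap positions are 2, 5, 7, 10, 13, 16, 18, 21, 24, 26, 29, so it is a common year (354 days).

no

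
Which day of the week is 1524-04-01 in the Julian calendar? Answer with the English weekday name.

Friday

This is JDN 2277790 (11 April 1524 Gregorian).
Since JDN mod 7 = 4 (0 = Monday), the day is Friday.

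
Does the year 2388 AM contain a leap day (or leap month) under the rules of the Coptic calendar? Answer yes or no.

2388 mod 4 = 0; in the Coptic calendar a year is leap when year mod 4 = 3, so it is a common year.

no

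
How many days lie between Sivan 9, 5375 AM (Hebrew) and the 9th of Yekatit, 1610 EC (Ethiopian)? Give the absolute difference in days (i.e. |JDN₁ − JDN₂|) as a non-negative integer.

983

JDN of the first date = 2311083.
JDN of the second date = 2312066.
|2312066 − 2311083| = 983.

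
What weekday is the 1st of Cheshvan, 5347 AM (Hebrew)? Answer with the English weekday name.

Equivalently 13 October 1586 Gregorian, JDN 2300620.
JDN 2300620 mod 7 = 0, and JDN 0 was a Monday, so this is a Monday.

Monday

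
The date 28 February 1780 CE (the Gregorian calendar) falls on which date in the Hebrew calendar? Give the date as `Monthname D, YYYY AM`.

Julian Day Number of the source date = 2371250.
Converting JDN 2371250 to the Hebrew calendar gives 22 Adar I 5540 AM.

Adar I 22, 5540 AM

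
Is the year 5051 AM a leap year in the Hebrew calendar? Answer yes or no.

no

Hebrew year 5051 is year 16 of its 19-year Metonic cycle; leap years are at positions 3, 6, 8, 11, 14, 17, 19, so it is a common year (12 months).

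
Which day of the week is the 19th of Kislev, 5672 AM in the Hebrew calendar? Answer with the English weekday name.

Sunday

This is JDN 2419381 (10 December 1911 Gregorian).
JDN 2419381 mod 7 = 6, and JDN 0 was a Monday, so this is a Sunday.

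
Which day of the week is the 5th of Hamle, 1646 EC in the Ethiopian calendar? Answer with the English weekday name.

This is JDN 2325361 (9 July 1654 Gregorian).
JDN 2325361 mod 7 = 3, and JDN 0 was a Monday, so this is a Thursday.

Thursday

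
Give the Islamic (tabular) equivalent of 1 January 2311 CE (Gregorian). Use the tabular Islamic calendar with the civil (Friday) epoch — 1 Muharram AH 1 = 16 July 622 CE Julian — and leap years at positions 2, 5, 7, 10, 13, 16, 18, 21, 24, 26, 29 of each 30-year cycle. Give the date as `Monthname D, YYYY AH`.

Rabi' al-Thani 9, 1741 AH

Both dates share Julian Day Number 2565135; in the tabular Islamic calendar that is 9 Rabi' al-Thani 1741 AH.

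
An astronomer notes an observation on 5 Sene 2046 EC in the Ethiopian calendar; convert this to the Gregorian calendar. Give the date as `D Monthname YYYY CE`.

12 June 2054 CE

Both dates share Julian Day Number 2471431; in the Gregorian calendar that is 12 June 2054 CE.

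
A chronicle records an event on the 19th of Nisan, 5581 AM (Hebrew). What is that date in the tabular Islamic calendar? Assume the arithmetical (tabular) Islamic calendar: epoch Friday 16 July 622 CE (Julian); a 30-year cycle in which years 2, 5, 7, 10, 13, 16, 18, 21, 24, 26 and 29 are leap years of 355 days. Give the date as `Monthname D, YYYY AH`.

Rajab 18, 1236 AH

The source date corresponds to 21 April 1821 in the Gregorian calendar (JDN 2386277).
That day falls on 18 Rajab 1236 AH in the tabular Islamic calendar.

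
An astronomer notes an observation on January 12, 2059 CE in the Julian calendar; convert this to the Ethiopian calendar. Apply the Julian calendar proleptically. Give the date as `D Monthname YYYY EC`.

The source date corresponds to 25 January 2059 in the Gregorian calendar (JDN 2473119).
That day falls on 17 Tir 2051 EC in the Ethiopian calendar.

17 Tir 2051 EC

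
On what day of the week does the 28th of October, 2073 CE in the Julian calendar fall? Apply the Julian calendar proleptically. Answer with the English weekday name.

This is JDN 2478522 (10 November 2073 Gregorian).
JDN 2478522 mod 7 = 4, and JDN 0 was a Monday, so this is a Friday.

Friday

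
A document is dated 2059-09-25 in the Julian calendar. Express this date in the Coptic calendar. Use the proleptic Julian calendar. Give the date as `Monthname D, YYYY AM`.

Thout 27, 1776 AM

The source date corresponds to 8 October 2059 in the Gregorian calendar (JDN 2473375).
That day falls on 27 Thout 1776 AM in the Coptic calendar.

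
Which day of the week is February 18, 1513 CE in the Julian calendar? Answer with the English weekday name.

Friday

This is JDN 2273730 (28 February 1513 Gregorian).
JDN 2273730 mod 7 = 4, and JDN 0 was a Monday, so this is a Friday.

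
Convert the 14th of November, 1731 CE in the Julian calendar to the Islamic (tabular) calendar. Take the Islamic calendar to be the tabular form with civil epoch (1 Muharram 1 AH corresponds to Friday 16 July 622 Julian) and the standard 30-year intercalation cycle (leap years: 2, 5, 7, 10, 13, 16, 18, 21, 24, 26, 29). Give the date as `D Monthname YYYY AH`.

25 Jumada al-Awwal 1144 AH

Both dates share Julian Day Number 2353623; in the tabular Islamic calendar that is 25 Jumada al-Awwal 1144 AH.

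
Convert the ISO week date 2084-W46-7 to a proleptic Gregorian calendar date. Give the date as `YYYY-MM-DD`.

ISO week 1 of 2084 is the week containing the first Thursday of 2084.
Week 46, day 7 (Sunday) lands on 2084-11-19.

2084-11-19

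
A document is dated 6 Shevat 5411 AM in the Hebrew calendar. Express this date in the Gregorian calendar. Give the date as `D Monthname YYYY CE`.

Julian Day Number of the source date = 2324103.
Converting JDN 2324103 to the Gregorian calendar gives 28 January 1651 CE.

28 January 1651 CE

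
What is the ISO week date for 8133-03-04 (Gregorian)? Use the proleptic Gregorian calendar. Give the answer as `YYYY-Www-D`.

The weekday is Wednesday (ISO weekday 3).
That Wednesday belongs to ISO week 10 of ISO year 8133.

8133-W10-3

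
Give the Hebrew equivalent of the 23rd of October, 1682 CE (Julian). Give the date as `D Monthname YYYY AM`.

The source date corresponds to 2 November 1682 in the Gregorian calendar (JDN 2335704).
That day falls on 1 Cheshvan 5443 AM in the Hebrew calendar.

1 Cheshvan 5443 AM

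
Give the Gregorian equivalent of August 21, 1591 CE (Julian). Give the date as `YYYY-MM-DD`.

1591-08-31

The Julian–Gregorian offset here is 10 days (Julian trailing).
21 August 1591 Julian + 10 days → 31 August 1591 Gregorian.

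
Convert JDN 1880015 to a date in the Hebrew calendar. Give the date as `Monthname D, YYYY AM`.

JDN 1880015 is 16 March 435 in the proleptic Gregorian calendar.
In the Hebrew calendar that day is Adar 29, 4195 AM.

Adar 29, 4195 AM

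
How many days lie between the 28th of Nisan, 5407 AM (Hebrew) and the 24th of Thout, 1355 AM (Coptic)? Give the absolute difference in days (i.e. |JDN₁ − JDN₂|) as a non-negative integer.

3136

JDN of the first date = 2322737.
JDN of the second date = 2319601.
|2319601 − 2322737| = 3136.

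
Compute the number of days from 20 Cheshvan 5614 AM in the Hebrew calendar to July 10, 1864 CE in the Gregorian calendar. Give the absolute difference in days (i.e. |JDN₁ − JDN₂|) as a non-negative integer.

JDN of the first date = 2398179.
JDN of the second date = 2402063.
|2402063 − 2398179| = 3884.

3884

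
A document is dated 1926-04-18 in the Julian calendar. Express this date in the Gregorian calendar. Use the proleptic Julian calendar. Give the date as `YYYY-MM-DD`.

For dates in this range the Gregorian date is 13 days ahead of the Julian.
18 April 1926 Julian + 13 days → 1 May 1926 Gregorian.

1926-05-01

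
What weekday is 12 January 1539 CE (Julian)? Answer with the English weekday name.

In the proleptic Gregorian calendar this is 22 January 1539 (JDN 2283189).
2283189 ≡ 6 (mod 7); counting from Monday = 0 gives Sunday.

Sunday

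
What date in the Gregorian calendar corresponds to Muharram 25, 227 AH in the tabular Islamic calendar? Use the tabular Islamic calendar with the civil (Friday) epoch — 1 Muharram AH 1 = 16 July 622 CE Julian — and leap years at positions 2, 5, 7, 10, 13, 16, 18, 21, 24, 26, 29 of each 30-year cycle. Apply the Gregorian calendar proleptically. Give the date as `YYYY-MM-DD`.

0841-11-18

Both dates share Julian Day Number 2028551; in the Gregorian calendar that is 18 November 841 CE.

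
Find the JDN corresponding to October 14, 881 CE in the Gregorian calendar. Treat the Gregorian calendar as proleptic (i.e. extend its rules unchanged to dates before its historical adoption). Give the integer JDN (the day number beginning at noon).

JDN 2400001 is 17 November 1858 CE (Gregorian), MJD 0; the target day is −356875 days from there, so JDN = 2043126.

2043126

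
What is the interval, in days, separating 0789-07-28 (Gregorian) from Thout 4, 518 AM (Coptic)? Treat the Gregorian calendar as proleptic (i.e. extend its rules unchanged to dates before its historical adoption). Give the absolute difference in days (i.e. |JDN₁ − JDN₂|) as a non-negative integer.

4422

First date → JDN 2009445; second date → JDN 2013867.
The interval is |2009445 − 2013867| = 4422 days.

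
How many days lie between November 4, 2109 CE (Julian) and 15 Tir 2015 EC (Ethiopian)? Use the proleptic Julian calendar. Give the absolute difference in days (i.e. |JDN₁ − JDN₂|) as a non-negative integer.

First date → JDN 2491678; second date → JDN 2459968.
The interval is |2491678 − 2459968| = 31710 days.

31710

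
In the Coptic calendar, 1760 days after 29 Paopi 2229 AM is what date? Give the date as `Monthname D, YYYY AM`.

Mesori 28, 2233 AM

The starting date is JDN 2638865; 2638865 + 1760 = 2640625.
JDN 2640625 corresponds to Mesori 28, 2233 AM.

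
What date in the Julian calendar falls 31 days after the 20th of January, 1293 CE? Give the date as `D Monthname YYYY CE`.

The starting date is JDN 2193346; 2193346 + 31 = 2193377.
JDN 2193377 corresponds to 20 February 1293 CE.

20 February 1293 CE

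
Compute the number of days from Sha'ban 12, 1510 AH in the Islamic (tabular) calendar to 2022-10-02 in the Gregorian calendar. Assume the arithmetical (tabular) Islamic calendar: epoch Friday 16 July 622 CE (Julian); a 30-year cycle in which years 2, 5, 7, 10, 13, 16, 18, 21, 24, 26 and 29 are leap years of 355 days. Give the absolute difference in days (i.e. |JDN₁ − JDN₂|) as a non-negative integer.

First date → JDN 2483397; second date → JDN 2459855.
The interval is |2483397 − 2459855| = 23542 days.

23542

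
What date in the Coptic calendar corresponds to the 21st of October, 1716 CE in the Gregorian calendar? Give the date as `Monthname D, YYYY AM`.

Paopi 13, 1433 AM

Both dates share Julian Day Number 2348110; in the Coptic calendar that is 13 Paopi 1433 AM.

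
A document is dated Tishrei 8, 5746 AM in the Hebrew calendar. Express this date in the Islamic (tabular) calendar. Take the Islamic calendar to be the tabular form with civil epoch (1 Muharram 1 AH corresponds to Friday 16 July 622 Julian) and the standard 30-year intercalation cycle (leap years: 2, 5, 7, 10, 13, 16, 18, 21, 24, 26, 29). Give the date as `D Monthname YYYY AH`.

8 Muharram 1406 AH

Both dates share Julian Day Number 2446332; in the tabular Islamic calendar that is 8 Muharram 1406 AH.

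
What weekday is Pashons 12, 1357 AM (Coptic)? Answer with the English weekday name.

Friday

In the Gregorian calendar this is 17 May 1641 (JDN 2320560).
2320560 ≡ 4 (mod 7); counting from Monday = 0 gives Friday.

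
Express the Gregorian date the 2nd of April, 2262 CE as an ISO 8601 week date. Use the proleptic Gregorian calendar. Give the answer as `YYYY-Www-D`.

2262-W14-3

The weekday is Wednesday (ISO weekday 3).
That Wednesday belongs to ISO week 14 of ISO year 2262.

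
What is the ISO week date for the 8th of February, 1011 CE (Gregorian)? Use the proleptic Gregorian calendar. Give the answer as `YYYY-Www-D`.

The weekday is Friday (ISO weekday 5).
That Friday belongs to ISO week 6 of ISO year 1011.

1011-W06-5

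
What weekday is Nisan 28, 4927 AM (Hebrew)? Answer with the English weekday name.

Wednesday

Equivalently 26 April 1167 Gregorian, JDN 2147413.
JDN 2147413 mod 7 = 2, and JDN 0 was a Monday, so this is a Wednesday.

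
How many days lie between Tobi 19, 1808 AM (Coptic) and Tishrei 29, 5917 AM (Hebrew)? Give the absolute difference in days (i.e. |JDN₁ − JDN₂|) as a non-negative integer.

23635

JDN of the first date = 2485175.
JDN of the second date = 2508810.
|2508810 − 2485175| = 23635.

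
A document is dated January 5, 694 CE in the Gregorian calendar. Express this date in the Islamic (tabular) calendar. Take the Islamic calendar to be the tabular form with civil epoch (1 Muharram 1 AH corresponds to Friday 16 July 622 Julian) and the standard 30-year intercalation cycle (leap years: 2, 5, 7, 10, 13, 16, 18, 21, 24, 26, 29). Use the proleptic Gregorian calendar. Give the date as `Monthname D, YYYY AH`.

Both dates share Julian Day Number 1974543; in the tabular Islamic calendar that is 28 Sha'ban 74 AH.

Sha'ban 28, 74 AH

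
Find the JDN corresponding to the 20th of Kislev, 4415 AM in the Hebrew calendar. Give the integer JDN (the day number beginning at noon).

1960270

Equivalently 8 December 654 (proleptic Gregorian).
JDN 2400001 is 17 November 1858 CE (Gregorian), MJD 0; the target day is −439731 days from there, so JDN = 1960270.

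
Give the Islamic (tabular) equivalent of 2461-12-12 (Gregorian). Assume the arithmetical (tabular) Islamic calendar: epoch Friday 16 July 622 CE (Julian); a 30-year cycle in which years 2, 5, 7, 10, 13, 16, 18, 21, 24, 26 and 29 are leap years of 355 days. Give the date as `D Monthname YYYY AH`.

9 Dhu al-Qa'dah 1896 AH

Julian Day Number of the source date = 2620268.
Converting JDN 2620268 to the tabular Islamic calendar gives 9 Dhu al-Qa'dah 1896 AH.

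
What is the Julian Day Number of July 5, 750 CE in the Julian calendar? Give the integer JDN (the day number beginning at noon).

1995181

Equivalently 9 July 750 (proleptic Gregorian).
JDN 2451545 is 1 January 2000 CE (Gregorian); the target day is −456364 days from there, so JDN = 1995181.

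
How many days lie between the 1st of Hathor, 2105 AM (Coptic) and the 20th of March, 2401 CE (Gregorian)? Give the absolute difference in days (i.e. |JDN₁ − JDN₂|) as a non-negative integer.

4510

First date → JDN 2593576; second date → JDN 2598086.
The interval is |2593576 − 2598086| = 4510 days.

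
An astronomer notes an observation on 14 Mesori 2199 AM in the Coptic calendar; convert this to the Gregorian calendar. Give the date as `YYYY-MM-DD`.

Both dates share Julian Day Number 2628192; in the Gregorian calendar that is 23 August 2483 CE.

2483-08-23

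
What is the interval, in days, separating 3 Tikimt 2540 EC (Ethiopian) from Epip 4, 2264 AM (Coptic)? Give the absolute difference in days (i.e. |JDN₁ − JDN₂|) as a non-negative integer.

JDN of the first date = 2651623.
JDN of the second date = 2651894.
|2651894 − 2651623| = 271.

271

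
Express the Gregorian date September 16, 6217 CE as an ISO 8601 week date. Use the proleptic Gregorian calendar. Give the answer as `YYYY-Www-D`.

The weekday is Tuesday (ISO weekday 2).
That Tuesday belongs to ISO week 38 of ISO year 6217.

6217-W38-2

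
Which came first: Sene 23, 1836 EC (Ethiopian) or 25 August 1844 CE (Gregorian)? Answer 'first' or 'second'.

first

Converting both to JDN: 2394747 vs 2394804; the smaller is the first.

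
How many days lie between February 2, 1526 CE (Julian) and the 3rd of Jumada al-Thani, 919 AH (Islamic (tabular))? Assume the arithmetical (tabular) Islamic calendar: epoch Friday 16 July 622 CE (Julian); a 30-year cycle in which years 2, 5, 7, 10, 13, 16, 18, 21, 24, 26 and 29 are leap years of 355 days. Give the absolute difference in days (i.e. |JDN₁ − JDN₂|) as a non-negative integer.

4563

JDN of the first date = 2278462.
JDN of the second date = 2273899.
|2273899 − 2278462| = 4563.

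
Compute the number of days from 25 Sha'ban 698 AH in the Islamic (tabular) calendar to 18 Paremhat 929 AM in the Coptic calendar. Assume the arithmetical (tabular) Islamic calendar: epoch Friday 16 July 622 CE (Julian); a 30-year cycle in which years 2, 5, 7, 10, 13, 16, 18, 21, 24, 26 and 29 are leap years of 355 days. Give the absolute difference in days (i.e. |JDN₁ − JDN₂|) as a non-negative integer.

31486

JDN of the first date = 2195665.
JDN of the second date = 2164179.
|2164179 − 2195665| = 31486.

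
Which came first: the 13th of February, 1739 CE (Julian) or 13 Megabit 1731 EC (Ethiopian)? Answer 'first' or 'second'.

First date → JDN 2356271; second date → JDN 2356295.
JDN 2356271 < JDN 2356295, so the first date is earlier.

first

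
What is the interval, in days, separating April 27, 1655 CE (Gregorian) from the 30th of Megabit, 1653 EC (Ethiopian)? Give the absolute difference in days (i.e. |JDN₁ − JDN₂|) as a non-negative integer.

2170

JDN of the first date = 2325653.
JDN of the second date = 2327823.
|2327823 − 2325653| = 2170.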